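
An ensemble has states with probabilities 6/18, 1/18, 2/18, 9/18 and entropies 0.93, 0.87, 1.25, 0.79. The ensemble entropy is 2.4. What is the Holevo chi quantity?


chi = S(rho) - sum_i p_i * S(rho_i)
Weighted entropy = 6/18 * 0.93 + 1/18 * 0.87 + 2/18 * 1.25 + 9/18 * 0.79
= 0.8922
chi = 2.4 - 0.8922
= 1.5078

1.5078


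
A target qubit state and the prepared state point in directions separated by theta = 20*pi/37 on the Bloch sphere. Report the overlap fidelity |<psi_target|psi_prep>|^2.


For states separated by angle theta on Bloch sphere:
F = cos^2(theta/2)
theta = 20*pi/37 = 1.6982
theta/2 = 0.8491
cos(theta/2) = 0.6607
F = 0.4365

0.4365


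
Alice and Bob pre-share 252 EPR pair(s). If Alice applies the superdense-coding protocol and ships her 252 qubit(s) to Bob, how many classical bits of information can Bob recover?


Superdense coding allows 2 classical bits per shared entangled pair.
252 pair(s) -> 2 * 252 = 504 classical bits

504


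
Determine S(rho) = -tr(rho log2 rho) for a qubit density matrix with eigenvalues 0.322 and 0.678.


S = -p*log2(p) - (1-p)*log2(1-p)
p = 0.3220, 1-p = 0.6780
= -0.3220 * log2(0.3220) - 0.6780 * log2(0.6780)
= -(-0.5264) - (-0.3801)
= 0.9065

0.9065


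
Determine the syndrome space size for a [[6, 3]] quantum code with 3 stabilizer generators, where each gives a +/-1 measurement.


Each stabilizer generator gives a binary (+1 or -1) measurement outcome.
With 3 independent generators:
Total syndromes = 2^3
= 8

8


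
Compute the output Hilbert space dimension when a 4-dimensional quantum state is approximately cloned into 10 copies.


Output space = H^(tensor 10) where dim(H) = 4
dim = 4^10
= 16 (after 2 factors)
= 64 (after 3 factors)
= 256 (after 4 factors)
= 1024 (after 5 factors)
= 4096 (after 6 factors)
= 16384 (after 7 factors)
= 65536 (after 8 factors)
= 262144 (after 9 factors)
= 1048576 (after 10 factors)
= 1048576

1048576


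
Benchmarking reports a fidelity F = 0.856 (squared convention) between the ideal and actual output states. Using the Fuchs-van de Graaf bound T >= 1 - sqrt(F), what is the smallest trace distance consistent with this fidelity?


Fuchs-van de Graaf (squared-fidelity convention): 1 - sqrt(F) <= T <= sqrt(1 - F).
Lower bound: T >= 1 - sqrt(F)
sqrt(F) = sqrt(0.856) = 0.9252
T >= 1 - 0.9252
T >= 0.0748

0.0748


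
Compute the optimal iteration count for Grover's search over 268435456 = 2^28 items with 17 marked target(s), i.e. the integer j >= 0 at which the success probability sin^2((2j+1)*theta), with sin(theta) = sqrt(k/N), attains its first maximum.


After j Grover iterations the success probability is P(j) = sin^2((2j+1)*theta), where sin(theta) = sqrt(k/N).
N = 2^28 = 268435456, k = 17
sin(theta) = sqrt(k/N) = 0.0002516543961
theta = arcsin(sqrt(k/N)) = 0.0002516543988 rad
P(j) reaches its first maximum when (2j+1)*theta is as close as possible to pi/2, i.e. j = round(pi/(4*theta) - 1/2).
pi/(4*theta) - 1/2 = 3120.4395
(For comparison, the common estimate pi/4 * sqrt(N/k) = 3120.9396; the exact maximiser is used here.)
Optimal iterations = 3120

3120


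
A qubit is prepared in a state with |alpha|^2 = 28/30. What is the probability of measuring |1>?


|alpha|^2 = 28/30 = 0.9333
|beta|^2 = 1 - 28/30 = 2/30 = 0.0667
P(|1>) = |beta|^2 = 0.0667

0.0667


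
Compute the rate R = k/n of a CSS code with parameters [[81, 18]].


Code rate R = k/n
= 18/81
= 0.2222

0.2222


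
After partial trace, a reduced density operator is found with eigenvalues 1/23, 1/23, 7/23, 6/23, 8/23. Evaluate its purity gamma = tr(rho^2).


tr(rho^2) = sum of eigenvalues squared
= (1/23)^2 + (1/23)^2 + (7/23)^2 + (6/23)^2 + (8/23)^2
= (1 + 1 + 49 + 36 + 64) / 529
= 151/529
= 0.2854

0.2854


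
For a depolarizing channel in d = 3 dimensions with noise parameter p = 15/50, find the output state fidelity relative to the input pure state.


F = (1-p) + p/d
= (1 - 0.3000) + 0.3000/3
= 0.7000 + 0.1000
= 0.8000

0.8000


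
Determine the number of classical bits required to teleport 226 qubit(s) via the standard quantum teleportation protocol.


Quantum teleportation requires 2 classical bits per qubit teleported.
226 qubit(s) -> 2 * 226 = 452 classical bits

452


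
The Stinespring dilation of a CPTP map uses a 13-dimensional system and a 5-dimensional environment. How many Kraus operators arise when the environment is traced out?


Tracing out the environment in an orthonormal basis {|i>_E} gives Kraus operators K_i = <i|_E U |0>_E.
Number of Kraus operators = dim(H_env) = d_env
= 5

5


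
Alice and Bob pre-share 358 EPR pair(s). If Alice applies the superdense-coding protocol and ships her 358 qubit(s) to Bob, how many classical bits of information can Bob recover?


Superdense coding allows 2 classical bits per shared entangled pair.
358 pair(s) -> 2 * 358 = 716 classical bits

716


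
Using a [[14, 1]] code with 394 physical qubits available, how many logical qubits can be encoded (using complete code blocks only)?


Each code block uses 14 physical qubits for 1 logical qubit(s).
Number of complete blocks = floor(394 / 14) = 28
Logical qubits = 28 * 1
= 28

28


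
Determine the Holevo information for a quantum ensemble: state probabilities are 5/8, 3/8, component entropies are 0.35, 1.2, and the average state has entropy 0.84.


chi = S(rho) - sum_i p_i * S(rho_i)
Weighted entropy = 5/8 * 0.35 + 3/8 * 1.2
= 0.6687
chi = 0.84 - 0.6687
= 0.1713

0.1713


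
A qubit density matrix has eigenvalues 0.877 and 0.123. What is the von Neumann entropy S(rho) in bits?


S = -p*log2(p) - (1-p)*log2(1-p)
p = 0.8770, 1-p = 0.1230
= -0.8770 * log2(0.8770) - 0.1230 * log2(0.1230)
= -(-0.1661) - (-0.3719)
= 0.5379

0.5379


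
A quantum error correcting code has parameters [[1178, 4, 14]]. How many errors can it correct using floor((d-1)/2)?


Code parameters: [[1178, 4, 14]], distance d = 14.
Number of correctable errors = floor((d-1)/2)
= floor((14 - 1)/2)
= floor(13/2)
= 6

6


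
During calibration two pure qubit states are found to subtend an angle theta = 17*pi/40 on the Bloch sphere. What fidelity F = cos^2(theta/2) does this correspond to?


For states separated by angle theta on Bloch sphere:
F = cos^2(theta/2)
theta = 17*pi/40 = 1.3352
theta/2 = 0.6676
cos(theta/2) = 0.7853
F = 0.6167

0.6167


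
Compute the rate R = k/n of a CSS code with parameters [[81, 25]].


Code rate R = k/n
= 25/81
= 0.3086

0.3086


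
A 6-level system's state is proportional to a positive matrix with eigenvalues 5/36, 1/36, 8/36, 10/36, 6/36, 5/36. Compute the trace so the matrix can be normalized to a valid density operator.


tr(M) = sum of eigenvalues
= 5/36 + 1/36 + 8/36 + 10/36 + 6/36 + 5/36
= 35/36
= 0.9722

0.9722


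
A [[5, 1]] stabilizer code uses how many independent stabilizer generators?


For an [[n,k]] stabilizer code:
Number of stabilizer generators = n - k
= 5 - 1
= 4

4


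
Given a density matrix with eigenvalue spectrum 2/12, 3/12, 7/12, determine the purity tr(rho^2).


tr(rho^2) = sum of eigenvalues squared
= (2/12)^2 + (3/12)^2 + (7/12)^2
= (4 + 9 + 49) / 144
= 62/144
= 0.4306

0.4306


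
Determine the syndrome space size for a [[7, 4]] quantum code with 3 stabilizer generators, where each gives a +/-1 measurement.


Each stabilizer generator gives a binary (+1 or -1) measurement outcome.
With 3 independent generators:
Total syndromes = 2^3
= 8

8


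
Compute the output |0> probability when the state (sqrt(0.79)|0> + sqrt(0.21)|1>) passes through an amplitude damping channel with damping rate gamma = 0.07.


For amplitude damping with parameter gamma on state sqrt(a)|0> + sqrt(b)|1>:
alpha^2 = 0.79, beta^2 = 0.21
P(|0>) = alpha^2 + gamma * beta^2
= 0.79 + 0.07 * 0.21
= 0.79 + 0.0147
= 0.8047

0.8047


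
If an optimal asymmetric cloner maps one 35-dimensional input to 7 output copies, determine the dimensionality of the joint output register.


Output space = H^(tensor 7) where dim(H) = 35
dim = 35^7
= 1225 (after 2 factors)
= 42875 (after 3 factors)
= 1500625 (after 4 factors)
= 52521875 (after 5 factors)
= 1838265625 (after 6 factors)
= 64339296875 (after 7 factors)
= 64339296875

64339296875


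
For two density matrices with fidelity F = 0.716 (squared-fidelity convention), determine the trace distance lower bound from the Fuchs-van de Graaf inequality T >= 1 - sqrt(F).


Fuchs-van de Graaf (squared-fidelity convention): 1 - sqrt(F) <= T <= sqrt(1 - F).
Lower bound: T >= 1 - sqrt(F)
sqrt(F) = sqrt(0.716) = 0.8462
T >= 1 - 0.8462
T >= 0.1538

0.1538


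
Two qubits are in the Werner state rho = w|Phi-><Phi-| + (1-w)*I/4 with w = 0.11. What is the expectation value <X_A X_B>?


|Phi-> = (|00> - |11>)/sqrt(2)
For the pure Bell state, <X_A X_B> = -1 (Bell-state Pauli correlator).
The maximally-mixed part I/4 has tr(I/4 * P tensor P) = 0 for any traceless Pauli P.
So <X_A X_B>_rho = w * (-1) + (1 - w) * 0
= 0.11 * (-1)
= -0.1100

-0.1100


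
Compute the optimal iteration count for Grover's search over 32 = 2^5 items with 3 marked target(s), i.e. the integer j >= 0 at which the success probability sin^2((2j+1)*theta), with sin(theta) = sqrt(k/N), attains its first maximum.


After j Grover iterations the success probability is P(j) = sin^2((2j+1)*theta), where sin(theta) = sqrt(k/N).
N = 2^5 = 32, k = 3
sin(theta) = sqrt(k/N) = 0.3061862178
theta = arcsin(sqrt(k/N)) = 0.3111842443 rad
P(j) reaches its first maximum when (2j+1)*theta is as close as possible to pi/2, i.e. j = round(pi/(4*theta) - 1/2).
pi/(4*theta) - 1/2 = 2.0239
(For comparison, the common estimate pi/4 * sqrt(N/k) = 2.5651; the exact maximiser is used here.)
Optimal iterations = 2

2


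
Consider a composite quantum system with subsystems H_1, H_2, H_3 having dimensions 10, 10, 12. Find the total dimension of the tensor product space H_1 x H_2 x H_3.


dim(H_1 x H_2 x H_3) = 10 * 10 * 12
= 100 * 12
= 1200

1200


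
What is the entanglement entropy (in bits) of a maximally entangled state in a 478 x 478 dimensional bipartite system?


For a maximally entangled state in d x d:
S = log2(d) = log2(478)
= 8.9009

8.9009


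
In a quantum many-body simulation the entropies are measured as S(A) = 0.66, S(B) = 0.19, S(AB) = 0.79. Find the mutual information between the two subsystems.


I(A:B) = S(A) + S(B) - S(AB)
= 0.66 + 0.19 - 0.79
= 0.0600

0.0600


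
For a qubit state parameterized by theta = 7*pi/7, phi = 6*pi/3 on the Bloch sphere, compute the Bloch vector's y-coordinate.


theta = 3.1416, phi = 6.2832
r_y = sin(theta)*sin(phi) = 0.0000 * 0.0000
r_y = 0.0000

0.0000


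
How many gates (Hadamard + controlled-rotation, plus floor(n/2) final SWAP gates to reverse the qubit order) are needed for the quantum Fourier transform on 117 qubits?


Hadamard gates: 117
Controlled rotations: n*(n-1)/2 = 117*116/2 = 6786
SWAP gates: floor(n/2) = floor(117/2) = 58
Total = 117 + 6786 + 58
= 6961

6961


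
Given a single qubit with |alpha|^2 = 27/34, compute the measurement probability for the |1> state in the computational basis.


|alpha|^2 = 27/34 = 0.7941
|beta|^2 = 1 - 27/34 = 7/34 = 0.2059
P(|1>) = |beta|^2 = 0.2059

0.2059


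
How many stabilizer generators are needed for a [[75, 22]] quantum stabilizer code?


For an [[n,k]] stabilizer code:
Number of stabilizer generators = n - k
= 75 - 22
= 53

53


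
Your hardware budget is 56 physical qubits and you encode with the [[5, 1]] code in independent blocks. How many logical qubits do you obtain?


Each code block uses 5 physical qubits for 1 logical qubit(s).
Number of complete blocks = floor(56 / 5) = 11
Logical qubits = 11 * 1
= 11

11


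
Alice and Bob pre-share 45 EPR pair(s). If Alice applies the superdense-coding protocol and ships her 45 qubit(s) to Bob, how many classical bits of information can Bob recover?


Superdense coding allows 2 classical bits per shared entangled pair.
45 pair(s) -> 2 * 45 = 90 classical bits

90


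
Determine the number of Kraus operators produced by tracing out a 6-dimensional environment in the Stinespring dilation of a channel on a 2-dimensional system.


Tracing out the environment in an orthonormal basis {|i>_E} gives Kraus operators K_i = <i|_E U |0>_E.
Number of Kraus operators = dim(H_env) = d_env
= 6

6


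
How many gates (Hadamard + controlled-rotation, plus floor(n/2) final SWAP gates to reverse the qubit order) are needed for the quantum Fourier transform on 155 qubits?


Hadamard gates: 155
Controlled rotations: n*(n-1)/2 = 155*154/2 = 11935
SWAP gates: floor(n/2) = floor(155/2) = 77
Total = 155 + 11935 + 77
= 12167

12167


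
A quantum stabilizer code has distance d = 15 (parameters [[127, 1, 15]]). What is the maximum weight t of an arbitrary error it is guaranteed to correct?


Code parameters: [[127, 1, 15]], distance d = 15.
Number of correctable errors = floor((d-1)/2)
= floor((15 - 1)/2)
= floor(14/2)
= 7

7


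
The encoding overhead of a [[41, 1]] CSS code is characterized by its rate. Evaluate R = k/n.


Code rate R = k/n
= 1/41
= 0.0244

0.0244


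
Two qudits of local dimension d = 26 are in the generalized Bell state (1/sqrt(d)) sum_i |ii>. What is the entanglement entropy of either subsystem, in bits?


For a maximally entangled state in d x d:
S = log2(d) = log2(26)
= 4.7004

4.7004


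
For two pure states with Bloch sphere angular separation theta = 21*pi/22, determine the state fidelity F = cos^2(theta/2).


For states separated by angle theta on Bloch sphere:
F = cos^2(theta/2)
theta = 21*pi/22 = 2.9988
theta/2 = 1.4994
cos(theta/2) = 0.0713
F = 0.0051

0.0051


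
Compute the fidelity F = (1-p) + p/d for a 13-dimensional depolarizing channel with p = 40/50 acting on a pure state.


F = (1-p) + p/d
= (1 - 0.8000) + 0.8000/13
= 0.2000 + 0.0615
= 0.2615

0.2615


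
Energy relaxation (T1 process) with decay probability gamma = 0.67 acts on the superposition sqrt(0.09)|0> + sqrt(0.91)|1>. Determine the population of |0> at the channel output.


For amplitude damping with parameter gamma on state sqrt(a)|0> + sqrt(b)|1>:
alpha^2 = 0.09, beta^2 = 0.91
P(|0>) = alpha^2 + gamma * beta^2
= 0.09 + 0.67 * 0.91
= 0.09 + 0.6097
= 0.6997

0.6997


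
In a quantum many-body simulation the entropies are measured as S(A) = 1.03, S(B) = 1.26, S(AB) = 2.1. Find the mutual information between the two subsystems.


I(A:B) = S(A) + S(B) - S(AB)
= 1.03 + 1.26 - 2.1
= 0.1900

0.1900


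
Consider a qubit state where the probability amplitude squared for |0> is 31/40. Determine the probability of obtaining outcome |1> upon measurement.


|alpha|^2 = 31/40 = 0.7750
|beta|^2 = 1 - 31/40 = 9/40 = 0.2250
P(|1>) = |beta|^2 = 0.2250

0.2250


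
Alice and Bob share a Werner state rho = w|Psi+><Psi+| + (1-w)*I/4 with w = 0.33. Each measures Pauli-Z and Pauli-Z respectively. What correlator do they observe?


|Psi+> = (|01> + |10>)/sqrt(2)
For the pure Bell state, <Z_A Z_B> = -1 (Bell-state Pauli correlator).
The maximally-mixed part I/4 has tr(I/4 * P tensor P) = 0 for any traceless Pauli P.
So <Z_A Z_B>_rho = w * (-1) + (1 - w) * 0
= 0.33 * (-1)
= -0.3300

-0.3300


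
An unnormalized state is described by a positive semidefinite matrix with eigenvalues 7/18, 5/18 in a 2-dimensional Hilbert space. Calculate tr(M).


tr(M) = sum of eigenvalues
= 7/18 + 5/18
= 12/18
= 0.6667

0.6667


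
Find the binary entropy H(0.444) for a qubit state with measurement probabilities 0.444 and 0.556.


S = -p*log2(p) - (1-p)*log2(1-p)
p = 0.4440, 1-p = 0.5560
= -0.4440 * log2(0.4440) - 0.5560 * log2(0.5560)
= -(-0.5201) - (-0.4708)
= 0.9909

0.9909


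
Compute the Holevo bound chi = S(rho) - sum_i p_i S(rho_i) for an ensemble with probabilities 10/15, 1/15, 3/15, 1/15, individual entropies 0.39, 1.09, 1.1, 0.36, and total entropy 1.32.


chi = S(rho) - sum_i p_i * S(rho_i)
Weighted entropy = 10/15 * 0.39 + 1/15 * 1.09 + 3/15 * 1.1 + 1/15 * 0.36
= 0.5767
chi = 1.32 - 0.5767
= 0.7433

0.7433


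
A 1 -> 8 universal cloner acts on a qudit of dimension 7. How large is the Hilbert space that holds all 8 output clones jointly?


Output space = H^(tensor 8) where dim(H) = 7
dim = 7^8
= 49 (after 2 factors)
= 343 (after 3 factors)
= 2401 (after 4 factors)
= 16807 (after 5 factors)
= 117649 (after 6 factors)
= 823543 (after 7 factors)
= 5764801 (after 8 factors)
= 5764801

5764801


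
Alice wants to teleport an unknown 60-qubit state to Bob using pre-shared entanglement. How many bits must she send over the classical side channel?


Quantum teleportation requires 2 classical bits per qubit teleported.
60 qubit(s) -> 2 * 60 = 120 classical bits

120


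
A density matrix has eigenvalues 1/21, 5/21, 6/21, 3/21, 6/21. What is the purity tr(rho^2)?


tr(rho^2) = sum of eigenvalues squared
= (1/21)^2 + (5/21)^2 + (6/21)^2 + (3/21)^2 + (6/21)^2
= (1 + 25 + 36 + 9 + 36) / 441
= 107/441
= 0.2426

0.2426


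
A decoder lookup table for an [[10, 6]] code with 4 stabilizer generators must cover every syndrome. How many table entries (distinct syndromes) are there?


Each stabilizer generator gives a binary (+1 or -1) measurement outcome.
With 4 independent generators:
Total syndromes = 2^4
= 16

16


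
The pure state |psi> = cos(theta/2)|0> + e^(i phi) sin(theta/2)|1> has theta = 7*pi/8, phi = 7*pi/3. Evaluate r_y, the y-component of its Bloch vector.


theta = 2.7489, phi = 7.3304
r_y = sin(theta)*sin(phi) = 0.3827 * 0.8660
r_y = 0.3314

0.3314


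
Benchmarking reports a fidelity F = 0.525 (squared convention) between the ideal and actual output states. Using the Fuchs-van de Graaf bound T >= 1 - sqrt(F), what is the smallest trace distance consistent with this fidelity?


Fuchs-van de Graaf (squared-fidelity convention): 1 - sqrt(F) <= T <= sqrt(1 - F).
Lower bound: T >= 1 - sqrt(F)
sqrt(F) = sqrt(0.525) = 0.7246
T >= 1 - 0.7246
T >= 0.2754

0.2754


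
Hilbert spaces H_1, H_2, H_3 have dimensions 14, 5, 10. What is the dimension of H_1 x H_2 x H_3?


dim(H_1 x H_2 x H_3) = 14 * 5 * 10
= 70 * 10
= 700

700


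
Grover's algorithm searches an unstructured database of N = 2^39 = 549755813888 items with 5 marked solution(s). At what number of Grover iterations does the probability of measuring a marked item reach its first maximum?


After j Grover iterations the success probability is P(j) = sin^2((2j+1)*theta), where sin(theta) = sqrt(k/N).
N = 2^39 = 549755813888, k = 5
sin(theta) = sqrt(k/N) = 3.015782986e-06
theta = arcsin(sqrt(k/N)) = 3.015782986e-06 rad
P(j) reaches its first maximum when (2j+1)*theta is as close as possible to pi/2, i.e. j = round(pi/(4*theta) - 1/2).
pi/(4*theta) - 1/2 = 260428.7706
(For comparison, the common estimate pi/4 * sqrt(N/k) = 260429.2706; the exact maximiser is used here.)
Optimal iterations = 260429

260429


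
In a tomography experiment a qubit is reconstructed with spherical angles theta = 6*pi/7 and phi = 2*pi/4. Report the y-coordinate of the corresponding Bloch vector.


theta = 2.6928, phi = 1.5708
r_y = sin(theta)*sin(phi) = 0.4339 * 1.0000
r_y = 0.4339

0.4339


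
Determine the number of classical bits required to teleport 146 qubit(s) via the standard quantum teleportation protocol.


Quantum teleportation requires 2 classical bits per qubit teleported.
146 qubit(s) -> 2 * 146 = 292 classical bits

292


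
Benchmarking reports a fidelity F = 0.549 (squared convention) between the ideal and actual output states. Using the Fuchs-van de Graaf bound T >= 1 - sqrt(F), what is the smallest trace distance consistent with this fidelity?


Fuchs-van de Graaf (squared-fidelity convention): 1 - sqrt(F) <= T <= sqrt(1 - F).
Lower bound: T >= 1 - sqrt(F)
sqrt(F) = sqrt(0.549) = 0.7409
T >= 1 - 0.7409
T >= 0.2591

0.2591


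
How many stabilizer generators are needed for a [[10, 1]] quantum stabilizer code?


For an [[n,k]] stabilizer code:
Number of stabilizer generators = n - k
= 10 - 1
= 9

9


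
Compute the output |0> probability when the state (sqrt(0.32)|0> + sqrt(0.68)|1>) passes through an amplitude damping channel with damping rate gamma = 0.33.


For amplitude damping with parameter gamma on state sqrt(a)|0> + sqrt(b)|1>:
alpha^2 = 0.32, beta^2 = 0.68
P(|0>) = alpha^2 + gamma * beta^2
= 0.32 + 0.33 * 0.68
= 0.32 + 0.2244
= 0.5444

0.5444


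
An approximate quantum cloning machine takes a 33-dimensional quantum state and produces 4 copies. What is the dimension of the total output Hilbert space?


Output space = H^(tensor 4) where dim(H) = 33
dim = 33^4
= 1089 (after 2 factors)
= 35937 (after 3 factors)
= 1185921 (after 4 factors)
= 1185921

1185921


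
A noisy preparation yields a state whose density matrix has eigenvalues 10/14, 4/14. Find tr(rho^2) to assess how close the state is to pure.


tr(rho^2) = sum of eigenvalues squared
= (10/14)^2 + (4/14)^2
= (100 + 16) / 196
= 116/196
= 0.5918

0.5918


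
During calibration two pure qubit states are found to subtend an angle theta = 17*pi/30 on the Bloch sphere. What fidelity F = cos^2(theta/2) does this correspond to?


For states separated by angle theta on Bloch sphere:
F = cos^2(theta/2)
theta = 17*pi/30 = 1.7802
theta/2 = 0.8901
cos(theta/2) = 0.6293
F = 0.3960

0.3960


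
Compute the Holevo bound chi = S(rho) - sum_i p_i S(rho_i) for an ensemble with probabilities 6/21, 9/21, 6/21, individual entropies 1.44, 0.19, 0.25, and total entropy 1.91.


chi = S(rho) - sum_i p_i * S(rho_i)
Weighted entropy = 6/21 * 1.44 + 9/21 * 0.19 + 6/21 * 0.25
= 0.5643
chi = 1.91 - 0.5643
= 1.3457

1.3457


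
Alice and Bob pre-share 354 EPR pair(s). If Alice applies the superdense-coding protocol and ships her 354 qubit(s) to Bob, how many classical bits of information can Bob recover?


Superdense coding allows 2 classical bits per shared entangled pair.
354 pair(s) -> 2 * 354 = 708 classical bits

708


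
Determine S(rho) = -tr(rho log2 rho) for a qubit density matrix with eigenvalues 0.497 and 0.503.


S = -p*log2(p) - (1-p)*log2(1-p)
p = 0.4970, 1-p = 0.5030
= -0.4970 * log2(0.4970) - 0.5030 * log2(0.5030)
= -(-0.5013) - (-0.4987)
= 1.0000

1.0000


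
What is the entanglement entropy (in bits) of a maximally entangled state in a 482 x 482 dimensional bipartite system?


For a maximally entangled state in d x d:
S = log2(d) = log2(482)
= 8.9129

8.9129


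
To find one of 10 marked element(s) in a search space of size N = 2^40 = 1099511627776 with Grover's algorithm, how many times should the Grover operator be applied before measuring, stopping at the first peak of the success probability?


After j Grover iterations the success probability is P(j) = sin^2((2j+1)*theta), where sin(theta) = sqrt(k/N).
N = 2^40 = 1099511627776, k = 10
sin(theta) = sqrt(k/N) = 3.015782986e-06
theta = arcsin(sqrt(k/N)) = 3.015782986e-06 rad
P(j) reaches its first maximum when (2j+1)*theta is as close as possible to pi/2, i.e. j = round(pi/(4*theta) - 1/2).
pi/(4*theta) - 1/2 = 260428.7706
(For comparison, the common estimate pi/4 * sqrt(N/k) = 260429.2706; the exact maximiser is used here.)
Optimal iterations = 260429

260429


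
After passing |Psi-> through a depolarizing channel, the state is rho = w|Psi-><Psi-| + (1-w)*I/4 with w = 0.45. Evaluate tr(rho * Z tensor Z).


|Psi-> = (|01> - |10>)/sqrt(2)
For the pure Bell state, <Z_A Z_B> = -1 (Bell-state Pauli correlator).
The maximally-mixed part I/4 has tr(I/4 * P tensor P) = 0 for any traceless Pauli P.
So <Z_A Z_B>_rho = w * (-1) + (1 - w) * 0
= 0.45 * (-1)
= -0.4500

-0.4500


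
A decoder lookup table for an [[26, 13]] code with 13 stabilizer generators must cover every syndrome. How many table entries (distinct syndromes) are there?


Each stabilizer generator gives a binary (+1 or -1) measurement outcome.
With 13 independent generators:
Total syndromes = 2^13
= 8192

8192


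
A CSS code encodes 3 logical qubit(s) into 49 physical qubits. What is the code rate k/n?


Code rate R = k/n
= 3/49
= 0.0612

0.0612


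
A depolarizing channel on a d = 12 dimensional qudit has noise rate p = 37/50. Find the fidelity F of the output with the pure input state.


F = (1-p) + p/d
= (1 - 0.7400) + 0.7400/12
= 0.2600 + 0.0617
= 0.3217

0.3217


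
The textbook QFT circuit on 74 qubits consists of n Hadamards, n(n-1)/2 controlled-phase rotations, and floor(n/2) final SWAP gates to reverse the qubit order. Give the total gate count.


Hadamard gates: 74
Controlled rotations: n*(n-1)/2 = 74*73/2 = 2701
SWAP gates: floor(n/2) = floor(74/2) = 37
Total = 74 + 2701 + 37
= 2812

2812


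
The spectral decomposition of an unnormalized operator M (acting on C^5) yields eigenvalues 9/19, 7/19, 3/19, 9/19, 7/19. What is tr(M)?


tr(M) = sum of eigenvalues
= 9/19 + 7/19 + 3/19 + 9/19 + 7/19
= 35/19
= 1.8421

1.8421


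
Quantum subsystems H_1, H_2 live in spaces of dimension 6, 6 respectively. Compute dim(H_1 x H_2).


dim(H_1 x H_2) = 6 * 6
= 36

36


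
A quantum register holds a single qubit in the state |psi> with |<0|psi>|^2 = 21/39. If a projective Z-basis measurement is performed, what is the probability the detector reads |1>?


|alpha|^2 = 21/39 = 0.5385
|beta|^2 = 1 - 21/39 = 18/39 = 0.4615
P(|1>) = |beta|^2 = 0.4615

0.4615


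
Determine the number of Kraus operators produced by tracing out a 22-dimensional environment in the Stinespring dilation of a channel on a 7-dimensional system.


Tracing out the environment in an orthonormal basis {|i>_E} gives Kraus operators K_i = <i|_E U |0>_E.
Number of Kraus operators = dim(H_env) = d_env
= 22

22


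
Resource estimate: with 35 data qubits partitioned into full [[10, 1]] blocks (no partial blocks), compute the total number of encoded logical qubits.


Each code block uses 10 physical qubits for 1 logical qubit(s).
Number of complete blocks = floor(35 / 10) = 3
Logical qubits = 3 * 1
= 3

3


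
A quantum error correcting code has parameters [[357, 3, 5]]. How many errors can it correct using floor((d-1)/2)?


Code parameters: [[357, 3, 5]], distance d = 5.
Number of correctable errors = floor((d-1)/2)
= floor((5 - 1)/2)
= floor(4/2)
= 2

2


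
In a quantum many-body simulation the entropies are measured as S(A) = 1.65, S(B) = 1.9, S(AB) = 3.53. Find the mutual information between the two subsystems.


I(A:B) = S(A) + S(B) - S(AB)
= 1.65 + 1.9 - 3.53
= 0.0200

0.0200


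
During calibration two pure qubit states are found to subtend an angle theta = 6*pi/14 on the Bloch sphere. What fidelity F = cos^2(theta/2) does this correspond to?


For states separated by angle theta on Bloch sphere:
F = cos^2(theta/2)
theta = 6*pi/14 = 1.3464
theta/2 = 0.6732
cos(theta/2) = 0.7818
F = 0.6113

0.6113


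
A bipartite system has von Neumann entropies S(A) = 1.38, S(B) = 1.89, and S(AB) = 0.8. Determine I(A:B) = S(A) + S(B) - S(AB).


I(A:B) = S(A) + S(B) - S(AB)
= 1.38 + 1.89 - 0.8
= 2.4700

2.4700


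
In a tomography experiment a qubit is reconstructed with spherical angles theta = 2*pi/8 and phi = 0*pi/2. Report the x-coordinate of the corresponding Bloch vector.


theta = 0.7854, phi = 0.0000
r_x = sin(theta)*cos(phi) = 0.7071 * 1.0000
r_x = 0.7071

0.7071


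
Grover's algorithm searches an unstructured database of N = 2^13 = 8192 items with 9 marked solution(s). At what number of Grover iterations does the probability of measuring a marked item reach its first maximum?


After j Grover iterations the success probability is P(j) = sin^2((2j+1)*theta), where sin(theta) = sqrt(k/N).
N = 2^13 = 8192, k = 9
sin(theta) = sqrt(k/N) = 0.03314563037
theta = arcsin(sqrt(k/N)) = 0.03315170252 rad
P(j) reaches its first maximum when (2j+1)*theta is as close as possible to pi/2, i.e. j = round(pi/(4*theta) - 1/2).
pi/(4*theta) - 1/2 = 23.1910
(For comparison, the common estimate pi/4 * sqrt(N/k) = 23.6954; the exact maximiser is used here.)
Optimal iterations = 23

23


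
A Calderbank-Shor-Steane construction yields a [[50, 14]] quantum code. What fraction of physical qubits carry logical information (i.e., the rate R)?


Code rate R = k/n
= 14/50
= 0.2800

0.2800


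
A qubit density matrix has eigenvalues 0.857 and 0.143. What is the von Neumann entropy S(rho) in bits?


S = -p*log2(p) - (1-p)*log2(1-p)
p = 0.8570, 1-p = 0.1430
= -0.8570 * log2(0.8570) - 0.1430 * log2(0.1430)
= -(-0.1908) - (-0.4012)
= 0.5920

0.5920


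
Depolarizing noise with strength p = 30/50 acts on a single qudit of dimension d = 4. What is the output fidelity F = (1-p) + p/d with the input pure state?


F = (1-p) + p/d
= (1 - 0.6000) + 0.6000/4
= 0.4000 + 0.1500
= 0.5500

0.5500


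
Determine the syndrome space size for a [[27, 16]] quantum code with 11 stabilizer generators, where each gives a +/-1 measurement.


Each stabilizer generator gives a binary (+1 or -1) measurement outcome.
With 11 independent generators:
Total syndromes = 2^11
= 2048

2048


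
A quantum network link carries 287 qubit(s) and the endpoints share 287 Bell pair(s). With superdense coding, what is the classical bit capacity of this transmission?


Superdense coding allows 2 classical bits per shared entangled pair.
287 pair(s) -> 2 * 287 = 574 classical bits

574


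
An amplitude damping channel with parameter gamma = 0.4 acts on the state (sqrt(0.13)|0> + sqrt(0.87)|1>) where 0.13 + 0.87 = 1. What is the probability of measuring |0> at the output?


For amplitude damping with parameter gamma on state sqrt(a)|0> + sqrt(b)|1>:
alpha^2 = 0.13, beta^2 = 0.87
P(|0>) = alpha^2 + gamma * beta^2
= 0.13 + 0.4 * 0.87
= 0.13 + 0.3480
= 0.4780

0.4780


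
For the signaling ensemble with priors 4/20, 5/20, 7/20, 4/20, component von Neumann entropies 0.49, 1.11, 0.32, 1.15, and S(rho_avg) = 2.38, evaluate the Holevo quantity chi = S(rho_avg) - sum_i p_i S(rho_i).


chi = S(rho) - sum_i p_i * S(rho_i)
Weighted entropy = 4/20 * 0.49 + 5/20 * 1.11 + 7/20 * 0.32 + 4/20 * 1.15
= 0.7175
chi = 2.38 - 0.7175
= 1.6625

1.6625


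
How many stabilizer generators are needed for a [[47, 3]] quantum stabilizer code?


For an [[n,k]] stabilizer code:
Number of stabilizer generators = n - k
= 47 - 3
= 44

44


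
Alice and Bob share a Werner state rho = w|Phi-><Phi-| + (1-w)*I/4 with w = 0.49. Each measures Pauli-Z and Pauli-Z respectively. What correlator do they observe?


|Phi-> = (|00> - |11>)/sqrt(2)
For the pure Bell state, <Z_A Z_B> = +1 (Bell-state Pauli correlator).
The maximally-mixed part I/4 has tr(I/4 * P tensor P) = 0 for any traceless Pauli P.
So <Z_A Z_B>_rho = w * (+1) + (1 - w) * 0
= 0.49 * (+1)
= 0.4900

0.4900


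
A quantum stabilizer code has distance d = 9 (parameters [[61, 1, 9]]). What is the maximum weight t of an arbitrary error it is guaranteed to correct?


Code parameters: [[61, 1, 9]], distance d = 9.
Number of correctable errors = floor((d-1)/2)
= floor((9 - 1)/2)
= floor(8/2)
= 4

4


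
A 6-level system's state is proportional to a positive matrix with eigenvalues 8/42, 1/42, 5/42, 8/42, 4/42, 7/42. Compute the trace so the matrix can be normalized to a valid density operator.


tr(M) = sum of eigenvalues
= 8/42 + 1/42 + 5/42 + 8/42 + 4/42 + 7/42
= 33/42
= 0.7857

0.7857


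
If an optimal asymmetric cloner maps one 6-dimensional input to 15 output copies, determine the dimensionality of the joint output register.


Output space = H^(tensor 15) where dim(H) = 6
dim = 6^15
= 36 (after 2 factors)
= 216 (after 3 factors)
= 1296 (after 4 factors)
= 7776 (after 5 factors)
= 46656 (after 6 factors)
= 279936 (after 7 factors)
= 1679616 (after 8 factors)
= 10077696 (after 9 factors)
= 60466176 (after 10 factors)
= 362797056 (after 11 factors)
= 2176782336 (after 12 factors)
= 13060694016 (after 13 factors)
= 78364164096 (after 14 factors)
= 470184984576 (after 15 factors)
= 470184984576

470184984576


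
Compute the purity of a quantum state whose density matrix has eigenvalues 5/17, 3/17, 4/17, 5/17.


tr(rho^2) = sum of eigenvalues squared
= (5/17)^2 + (3/17)^2 + (4/17)^2 + (5/17)^2
= (25 + 9 + 16 + 25) / 289
= 75/289
= 0.2595

0.2595


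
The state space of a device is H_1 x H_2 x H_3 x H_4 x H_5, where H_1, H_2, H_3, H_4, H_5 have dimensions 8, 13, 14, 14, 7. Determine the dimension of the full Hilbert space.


dim(H_1 x H_2 x H_3 x H_4 x H_5) = 8 * 13 * 14 * 14 * 7
= 104 * 14 * 14 * 7
= 1456 * 14 * 7
= 20384 * 7
= 142688

142688


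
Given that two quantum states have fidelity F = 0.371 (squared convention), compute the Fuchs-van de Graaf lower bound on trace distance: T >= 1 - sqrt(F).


Fuchs-van de Graaf (squared-fidelity convention): 1 - sqrt(F) <= T <= sqrt(1 - F).
Lower bound: T >= 1 - sqrt(F)
sqrt(F) = sqrt(0.371) = 0.6091
T >= 1 - 0.6091
T >= 0.3909

0.3909


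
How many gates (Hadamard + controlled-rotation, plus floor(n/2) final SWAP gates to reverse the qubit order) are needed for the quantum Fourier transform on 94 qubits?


Hadamard gates: 94
Controlled rotations: n*(n-1)/2 = 94*93/2 = 4371
SWAP gates: floor(n/2) = floor(94/2) = 47
Total = 94 + 4371 + 47
= 4512

4512


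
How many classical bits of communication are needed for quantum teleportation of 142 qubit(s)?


Quantum teleportation requires 2 classical bits per qubit teleported.
142 qubit(s) -> 2 * 142 = 284 classical bits

284


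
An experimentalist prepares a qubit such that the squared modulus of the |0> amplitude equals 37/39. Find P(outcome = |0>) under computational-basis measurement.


|alpha|^2 = 37/39 = 0.9487
|beta|^2 = 1 - 37/39 = 2/39 = 0.0513
P(|0>) = |alpha|^2 = 0.9487

0.9487


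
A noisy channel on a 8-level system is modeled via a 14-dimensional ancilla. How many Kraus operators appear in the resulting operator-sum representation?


Tracing out the environment in an orthonormal basis {|i>_E} gives Kraus operators K_i = <i|_E U |0>_E.
Number of Kraus operators = dim(H_env) = d_env
= 14

14


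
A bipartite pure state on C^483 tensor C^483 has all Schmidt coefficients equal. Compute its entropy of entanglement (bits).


For a maximally entangled state in d x d:
S = log2(d) = log2(483)
= 8.9159

8.9159


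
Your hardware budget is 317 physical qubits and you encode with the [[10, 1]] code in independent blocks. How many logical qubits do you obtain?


Each code block uses 10 physical qubits for 1 logical qubit(s).
Number of complete blocks = floor(317 / 10) = 31
Logical qubits = 31 * 1
= 31

31


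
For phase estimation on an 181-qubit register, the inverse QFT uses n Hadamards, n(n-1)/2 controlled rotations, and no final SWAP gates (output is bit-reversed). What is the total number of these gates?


Hadamard gates: 181
Controlled rotations: n*(n-1)/2 = 181*180/2 = 16290
SWAP gates: 0 (omitted)
Total = 181 + 16290
= 16471

16471


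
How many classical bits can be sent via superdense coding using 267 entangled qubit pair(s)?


Superdense coding allows 2 classical bits per shared entangled pair.
267 pair(s) -> 2 * 267 = 534 classical bits

534


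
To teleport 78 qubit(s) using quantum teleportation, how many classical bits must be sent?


Quantum teleportation requires 2 classical bits per qubit teleported.
78 qubit(s) -> 2 * 78 = 156 classical bits

156


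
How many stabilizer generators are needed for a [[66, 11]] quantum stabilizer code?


For an [[n,k]] stabilizer code:
Number of stabilizer generators = n - k
= 66 - 11
= 55

55


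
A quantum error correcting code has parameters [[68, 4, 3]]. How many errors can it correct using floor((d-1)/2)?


Code parameters: [[68, 4, 3]], distance d = 3.
Number of correctable errors = floor((d-1)/2)
= floor((3 - 1)/2)
= floor(2/2)
= 1

1


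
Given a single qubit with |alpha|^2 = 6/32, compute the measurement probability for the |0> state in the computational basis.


|alpha|^2 = 6/32 = 0.1875
|beta|^2 = 1 - 6/32 = 26/32 = 0.8125
P(|0>) = |alpha|^2 = 0.1875

0.1875


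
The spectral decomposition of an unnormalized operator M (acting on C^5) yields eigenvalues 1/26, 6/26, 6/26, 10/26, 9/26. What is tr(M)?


tr(M) = sum of eigenvalues
= 1/26 + 6/26 + 6/26 + 10/26 + 9/26
= 32/26
= 1.2308

1.2308


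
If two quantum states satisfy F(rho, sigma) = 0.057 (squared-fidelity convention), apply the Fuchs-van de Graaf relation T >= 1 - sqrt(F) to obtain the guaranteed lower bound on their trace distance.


Fuchs-van de Graaf (squared-fidelity convention): 1 - sqrt(F) <= T <= sqrt(1 - F).
Lower bound: T >= 1 - sqrt(F)
sqrt(F) = sqrt(0.057) = 0.2387
T >= 1 - 0.2387
T >= 0.7613

0.7613


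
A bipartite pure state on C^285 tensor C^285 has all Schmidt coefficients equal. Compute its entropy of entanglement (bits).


For a maximally entangled state in d x d:
S = log2(d) = log2(285)
= 8.1548

8.1548


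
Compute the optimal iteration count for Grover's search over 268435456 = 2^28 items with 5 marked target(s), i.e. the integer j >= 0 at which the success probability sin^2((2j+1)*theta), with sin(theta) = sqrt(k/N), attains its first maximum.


After j Grover iterations the success probability is P(j) = sin^2((2j+1)*theta), where sin(theta) = sqrt(k/N).
N = 2^28 = 268435456, k = 5
sin(theta) = sqrt(k/N) = 0.0001364787584
theta = arcsin(sqrt(k/N)) = 0.0001364787588 rad
P(j) reaches its first maximum when (2j+1)*theta is as close as possible to pi/2, i.e. j = round(pi/(4*theta) - 1/2).
pi/(4*theta) - 1/2 = 5754.2282
(For comparison, the common estimate pi/4 * sqrt(N/k) = 5754.7282; the exact maximiser is used here.)
Optimal iterations = 5754

5754


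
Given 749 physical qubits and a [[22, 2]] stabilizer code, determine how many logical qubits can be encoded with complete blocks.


Each code block uses 22 physical qubits for 2 logical qubit(s).
Number of complete blocks = floor(749 / 22) = 34
Logical qubits = 34 * 2
= 68

68


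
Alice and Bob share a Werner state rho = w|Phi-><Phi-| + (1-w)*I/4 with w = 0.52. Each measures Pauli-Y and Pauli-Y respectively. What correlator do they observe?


|Phi-> = (|00> - |11>)/sqrt(2)
For the pure Bell state, <Y_A Y_B> = +1 (Bell-state Pauli correlator).
The maximally-mixed part I/4 has tr(I/4 * P tensor P) = 0 for any traceless Pauli P.
So <Y_A Y_B>_rho = w * (+1) + (1 - w) * 0
= 0.52 * (+1)
= 0.5200

0.5200


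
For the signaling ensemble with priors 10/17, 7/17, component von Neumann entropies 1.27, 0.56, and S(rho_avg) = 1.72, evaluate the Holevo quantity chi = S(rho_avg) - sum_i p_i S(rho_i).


chi = S(rho) - sum_i p_i * S(rho_i)
Weighted entropy = 10/17 * 1.27 + 7/17 * 0.56
= 0.9776
chi = 1.72 - 0.9776
= 0.7424

0.7424


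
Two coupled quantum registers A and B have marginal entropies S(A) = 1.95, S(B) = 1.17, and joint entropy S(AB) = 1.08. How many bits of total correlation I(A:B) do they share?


I(A:B) = S(A) + S(B) - S(AB)
= 1.95 + 1.17 - 1.08
= 2.0400

2.0400


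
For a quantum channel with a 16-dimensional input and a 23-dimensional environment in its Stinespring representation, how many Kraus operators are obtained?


Tracing out the environment in an orthonormal basis {|i>_E} gives Kraus operators K_i = <i|_E U |0>_E.
Number of Kraus operators = dim(H_env) = d_env
= 23

23


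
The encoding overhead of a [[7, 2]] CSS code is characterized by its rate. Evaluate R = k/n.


Code rate R = k/n
= 2/7
= 0.2857

0.2857


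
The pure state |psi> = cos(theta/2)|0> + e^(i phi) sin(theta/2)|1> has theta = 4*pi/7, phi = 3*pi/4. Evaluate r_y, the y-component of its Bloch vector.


theta = 1.7952, phi = 2.3562
r_y = sin(theta)*sin(phi) = 0.9749 * 0.7071
r_y = 0.6894

0.6894


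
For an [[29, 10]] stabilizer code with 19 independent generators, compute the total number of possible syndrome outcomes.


Each stabilizer generator gives a binary (+1 or -1) measurement outcome.
With 19 independent generators:
Total syndromes = 2^19
= 524288

524288


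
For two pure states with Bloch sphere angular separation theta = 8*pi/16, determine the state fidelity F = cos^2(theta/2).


For states separated by angle theta on Bloch sphere:
F = cos^2(theta/2)
theta = 8*pi/16 = 1.5708
theta/2 = 0.7854
cos(theta/2) = 0.7071
F = 0.5000

0.5000
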